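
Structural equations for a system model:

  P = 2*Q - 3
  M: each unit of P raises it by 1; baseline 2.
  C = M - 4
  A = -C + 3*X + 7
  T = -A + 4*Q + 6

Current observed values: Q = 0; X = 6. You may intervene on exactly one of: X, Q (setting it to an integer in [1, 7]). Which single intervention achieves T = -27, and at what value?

Intervening on X: with other inputs at their observed values, T = -3*X - 6. Solving for -27 gives X = 7, within [1, 7].
Intervening on Q: T = 6*Q - 24. Reaching -27 requires Q = -1/2, not an integer.

set X = 7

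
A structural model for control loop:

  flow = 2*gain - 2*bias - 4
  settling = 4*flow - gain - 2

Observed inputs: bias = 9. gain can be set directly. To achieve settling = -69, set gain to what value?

Substituting into the flow equation gives flow = 2*gain - 22.
Substituting into the settling equation gives settling = 7*gain - 90.
Solve 7*gain - 90 = -69: gain = (-69 + 90) / 7 = 3.

gain = 3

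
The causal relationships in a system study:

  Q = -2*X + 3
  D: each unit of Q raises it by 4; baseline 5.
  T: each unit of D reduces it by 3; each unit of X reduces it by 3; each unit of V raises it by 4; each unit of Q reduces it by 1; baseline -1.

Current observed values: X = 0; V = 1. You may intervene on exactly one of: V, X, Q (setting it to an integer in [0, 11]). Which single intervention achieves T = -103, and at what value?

set Q = 7

Intervening on V: T = 4*V - 55. Reaching -103 requires V = -12, outside [0, 11].
Intervening on X: T = 23*X - 51. Reaching -103 requires X = -52/23, not an integer.
Intervening on Q: with other inputs at their observed values, T = -13*Q - 12. Solving for -103 gives Q = 7, within [0, 11].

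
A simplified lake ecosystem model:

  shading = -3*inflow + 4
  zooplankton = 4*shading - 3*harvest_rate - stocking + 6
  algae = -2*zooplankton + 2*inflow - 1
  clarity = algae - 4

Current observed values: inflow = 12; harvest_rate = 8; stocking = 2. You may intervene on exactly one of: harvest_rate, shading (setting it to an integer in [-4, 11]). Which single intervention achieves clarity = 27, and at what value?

Intervening on harvest_rate: clarity = 6*harvest_rate + 267. Reaching 27 requires harvest_rate = -40, outside [-4, 11].
Intervening on shading: with other inputs at their observed values, clarity = -8*shading + 59. Solving for 27 gives shading = 4, within [-4, 11].

set shading = 4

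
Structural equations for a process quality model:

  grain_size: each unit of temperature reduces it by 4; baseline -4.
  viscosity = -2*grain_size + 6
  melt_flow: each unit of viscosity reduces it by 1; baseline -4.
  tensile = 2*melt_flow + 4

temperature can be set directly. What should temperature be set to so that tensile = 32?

temperature = -4

Substituting into the viscosity equation gives viscosity = 8*temperature + 14.
melt_flow becomes -8*temperature - 18.
Substituting into the tensile equation gives tensile = -16*temperature - 32.
Solve -16*temperature - 32 = 32: temperature = (32 + 32) / -16 = -4.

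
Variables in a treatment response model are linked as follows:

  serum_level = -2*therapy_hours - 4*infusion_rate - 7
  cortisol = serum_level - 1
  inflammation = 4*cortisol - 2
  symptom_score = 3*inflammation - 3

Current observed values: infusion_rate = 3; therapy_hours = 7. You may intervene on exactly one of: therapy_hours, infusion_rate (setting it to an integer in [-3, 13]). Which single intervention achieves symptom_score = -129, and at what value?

Intervening on therapy_hours: symptom_score = -24*therapy_hours - 249. Reaching -129 requires therapy_hours = -5, outside [-3, 13].
Intervening on infusion_rate: with other inputs at their observed values, symptom_score = -48*infusion_rate - 273. Solving for -129 gives infusion_rate = -3, within [-3, 13].

set infusion_rate = -3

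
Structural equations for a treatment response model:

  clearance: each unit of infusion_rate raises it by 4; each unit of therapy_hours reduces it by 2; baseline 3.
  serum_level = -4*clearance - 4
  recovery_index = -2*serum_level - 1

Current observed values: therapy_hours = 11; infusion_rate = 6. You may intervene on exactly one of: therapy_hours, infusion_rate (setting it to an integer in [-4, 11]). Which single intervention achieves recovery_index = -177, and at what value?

set infusion_rate = -1

Intervening on therapy_hours: recovery_index = -16*therapy_hours + 223. Reaching -177 requires therapy_hours = 25, outside [-4, 11].
Intervening on infusion_rate: with other inputs at their observed values, recovery_index = 32*infusion_rate - 145. Solving for -177 gives infusion_rate = -1, within [-4, 11].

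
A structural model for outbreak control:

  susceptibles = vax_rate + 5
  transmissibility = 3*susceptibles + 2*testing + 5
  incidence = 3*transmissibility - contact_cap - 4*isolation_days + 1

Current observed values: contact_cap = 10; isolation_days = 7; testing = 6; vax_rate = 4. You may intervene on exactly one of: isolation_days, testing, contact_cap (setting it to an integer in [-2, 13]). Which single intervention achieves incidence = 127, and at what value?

set isolation_days = -1

Intervening on isolation_days: with other inputs at their observed values, incidence = -4*isolation_days + 123. Solving for 127 gives isolation_days = -1, within [-2, 13].
Intervening on testing: incidence = 6*testing + 59. Reaching 127 requires testing = 34/3, not an integer.
Intervening on contact_cap: incidence = -contact_cap + 105. Reaching 127 requires contact_cap = -22, outside [-2, 13].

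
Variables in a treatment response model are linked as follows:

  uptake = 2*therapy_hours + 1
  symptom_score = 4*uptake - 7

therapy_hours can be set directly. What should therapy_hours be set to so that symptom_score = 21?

Substituting into the symptom_score equation gives symptom_score = 8*therapy_hours - 3.
Solve 8*therapy_hours - 3 = 21: therapy_hours = (21 + 3) / 8 = 3.

therapy_hours = 3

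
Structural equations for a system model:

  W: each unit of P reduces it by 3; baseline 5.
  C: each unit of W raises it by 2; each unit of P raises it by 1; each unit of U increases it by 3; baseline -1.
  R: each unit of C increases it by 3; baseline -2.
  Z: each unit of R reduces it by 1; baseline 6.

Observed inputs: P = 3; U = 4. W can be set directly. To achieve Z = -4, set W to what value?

Intervening on W fixes its value directly, overriding its dependence on P.
Substituting into the C equation gives C = 2*W + 14.
Substituting into the R equation gives R = 6*W + 40.
Substituting into the Z equation gives Z = -6*W - 34.
Solve -6*W - 34 = -4: W = (-4 + 34) / -6 = -5.

W = -5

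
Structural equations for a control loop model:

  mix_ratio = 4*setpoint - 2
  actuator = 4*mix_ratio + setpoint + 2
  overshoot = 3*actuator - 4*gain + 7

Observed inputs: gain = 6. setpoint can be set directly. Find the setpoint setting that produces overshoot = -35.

setpoint = 0

Substituting into the actuator equation gives actuator = 17*setpoint - 6.
Substituting into the overshoot equation gives overshoot = 51*setpoint - 35.
Solve 51*setpoint - 35 = -35: setpoint = (-35 + 35) / 51 = 0.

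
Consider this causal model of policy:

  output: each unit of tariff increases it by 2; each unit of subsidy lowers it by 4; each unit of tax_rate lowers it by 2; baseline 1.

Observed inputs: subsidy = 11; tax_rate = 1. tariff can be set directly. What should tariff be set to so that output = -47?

Substituting into the output equation gives output = 2*tariff - 45.
Solve 2*tariff - 45 = -47: tariff = (-47 + 45) / 2 = -1.

tariff = -1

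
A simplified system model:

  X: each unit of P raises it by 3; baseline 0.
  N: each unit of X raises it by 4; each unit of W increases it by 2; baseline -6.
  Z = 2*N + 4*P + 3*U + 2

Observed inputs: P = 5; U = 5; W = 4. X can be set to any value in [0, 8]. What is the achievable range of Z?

41 to 105

Intervening on X fixes its value directly, overriding its dependence on P.
Substituting into the N equation gives N = 4*X + 2.
Substituting into the Z equation gives Z = 8*X + 41.
Linear in X, so extremes are at the endpoints: X = 0 gives Z = 41; X = 8 gives Z = 105.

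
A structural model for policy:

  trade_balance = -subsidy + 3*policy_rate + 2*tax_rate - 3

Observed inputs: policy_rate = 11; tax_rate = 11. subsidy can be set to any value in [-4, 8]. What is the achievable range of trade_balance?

44 to 56

Substituting into the trade_balance equation gives trade_balance = -subsidy + 52.
Linear in subsidy, so extremes are at the endpoints: subsidy = -4 gives trade_balance = 56; subsidy = 8 gives trade_balance = 44.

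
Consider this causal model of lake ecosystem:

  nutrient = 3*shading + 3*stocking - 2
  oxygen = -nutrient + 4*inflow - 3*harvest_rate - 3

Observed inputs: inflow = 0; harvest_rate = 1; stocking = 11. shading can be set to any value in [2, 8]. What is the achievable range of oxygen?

Substituting into the nutrient equation gives nutrient = 3*shading + 31.
This gives oxygen = -3*shading - 37.
Linear in shading, so extremes are at the endpoints: shading = 2 gives oxygen = -43; shading = 8 gives oxygen = -61.

-61 to -43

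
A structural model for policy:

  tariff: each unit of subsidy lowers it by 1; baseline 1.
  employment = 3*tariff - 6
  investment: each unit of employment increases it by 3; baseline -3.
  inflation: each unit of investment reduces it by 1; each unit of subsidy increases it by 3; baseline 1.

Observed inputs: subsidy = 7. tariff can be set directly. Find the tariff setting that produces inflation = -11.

tariff = 6

Intervening on tariff fixes its value directly, overriding its dependence on subsidy.
Substituting into the investment equation gives investment = 9*tariff - 21.
This gives inflation = -9*tariff + 43.
Solve -9*tariff + 43 = -11: tariff = (-11 - 43) / -9 = 6.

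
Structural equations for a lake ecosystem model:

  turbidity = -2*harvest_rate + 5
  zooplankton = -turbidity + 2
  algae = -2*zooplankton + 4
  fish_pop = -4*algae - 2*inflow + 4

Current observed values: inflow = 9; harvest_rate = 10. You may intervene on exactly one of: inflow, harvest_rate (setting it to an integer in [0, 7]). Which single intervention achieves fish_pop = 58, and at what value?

Intervening on inflow: fish_pop = -2*inflow + 124. Reaching 58 requires inflow = 33, outside [0, 7].
Intervening on harvest_rate: with other inputs at their observed values, fish_pop = 16*harvest_rate - 54. Solving for 58 gives harvest_rate = 7, within [0, 7].

set harvest_rate = 7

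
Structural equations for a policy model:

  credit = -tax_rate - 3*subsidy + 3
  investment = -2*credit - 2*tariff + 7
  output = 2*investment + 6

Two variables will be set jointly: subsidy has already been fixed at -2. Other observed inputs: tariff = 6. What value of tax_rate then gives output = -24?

tax_rate = 4

With subsidy held at -2:
Substituting into the credit equation gives credit = -tax_rate + 9.
Substituting into the investment equation gives investment = 2*tax_rate - 23.
Substituting into the output equation gives output = 4*tax_rate - 40.
Solve 4*tax_rate - 40 = -24: tax_rate = (-24 + 40) / 4 = 4.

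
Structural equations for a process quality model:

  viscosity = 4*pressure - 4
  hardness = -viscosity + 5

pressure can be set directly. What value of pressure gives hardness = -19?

Substituting into the hardness equation gives hardness = -4*pressure + 9.
Solve -4*pressure + 9 = -19: pressure = (-19 - 9) / -4 = 7.

pressure = 7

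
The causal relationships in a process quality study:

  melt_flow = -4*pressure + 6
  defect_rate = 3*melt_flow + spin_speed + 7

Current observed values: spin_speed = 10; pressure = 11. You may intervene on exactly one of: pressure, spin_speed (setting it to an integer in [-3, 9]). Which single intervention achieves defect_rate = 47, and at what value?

set pressure = -1

Intervening on pressure: with other inputs at their observed values, defect_rate = -12*pressure + 35. Solving for 47 gives pressure = -1, within [-3, 9].
Intervening on spin_speed: defect_rate = spin_speed - 107. Reaching 47 requires spin_speed = 154, outside [-3, 9].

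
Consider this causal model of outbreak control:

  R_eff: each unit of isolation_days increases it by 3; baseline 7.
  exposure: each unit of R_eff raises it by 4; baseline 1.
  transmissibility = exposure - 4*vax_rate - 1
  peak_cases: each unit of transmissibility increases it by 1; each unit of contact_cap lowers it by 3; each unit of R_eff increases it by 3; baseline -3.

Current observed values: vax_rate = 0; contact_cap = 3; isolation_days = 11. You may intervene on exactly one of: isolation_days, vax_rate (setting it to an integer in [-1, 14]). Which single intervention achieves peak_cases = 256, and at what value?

set vax_rate = 3

Intervening on isolation_days: peak_cases = 21*isolation_days + 37. Reaching 256 requires isolation_days = 73/7, not an integer.
Intervening on vax_rate: with other inputs at their observed values, peak_cases = -4*vax_rate + 268. Solving for 256 gives vax_rate = 3, within [-1, 14].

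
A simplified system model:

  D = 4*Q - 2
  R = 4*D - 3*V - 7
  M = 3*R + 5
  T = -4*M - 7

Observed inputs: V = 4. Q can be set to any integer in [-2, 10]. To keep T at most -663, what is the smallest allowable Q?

Substituting into the R equation gives R = 16*Q - 27.
Substituting into the M equation gives M = 48*Q - 76.
T becomes -192*Q + 297.
Require -192*Q + 297 ≤ -663, so Q ≥ 5.
The smallest integer in [-2, 10] satisfying this is 5.

Q = 5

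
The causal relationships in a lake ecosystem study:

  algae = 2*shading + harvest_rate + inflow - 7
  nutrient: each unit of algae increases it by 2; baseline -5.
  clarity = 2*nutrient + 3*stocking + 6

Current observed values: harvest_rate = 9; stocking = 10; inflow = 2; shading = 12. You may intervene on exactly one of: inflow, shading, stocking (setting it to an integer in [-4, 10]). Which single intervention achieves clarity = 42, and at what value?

set shading = 0

Intervening on inflow: clarity = 4*inflow + 130. Reaching 42 requires inflow = -22, outside [-4, 10].
Intervening on shading: with other inputs at their observed values, clarity = 8*shading + 42. Solving for 42 gives shading = 0, within [-4, 10].
Intervening on stocking: clarity = 3*stocking + 108. Reaching 42 requires stocking = -22, outside [-4, 10].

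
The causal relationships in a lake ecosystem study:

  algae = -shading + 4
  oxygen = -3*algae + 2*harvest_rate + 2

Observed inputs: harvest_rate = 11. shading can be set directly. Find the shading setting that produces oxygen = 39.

shading = 9

Substituting into the oxygen equation gives oxygen = 3*shading + 12.
Solve 3*shading + 12 = 39: shading = (39 - 12) / 3 = 9.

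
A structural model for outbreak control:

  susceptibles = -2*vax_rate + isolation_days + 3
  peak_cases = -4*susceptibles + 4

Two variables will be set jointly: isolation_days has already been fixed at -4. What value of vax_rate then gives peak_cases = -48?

With isolation_days held at -4:
Substituting into the susceptibles equation gives susceptibles = -2*vax_rate - 1.
Substituting into the peak_cases equation gives peak_cases = 8*vax_rate + 8.
Solve 8*vax_rate + 8 = -48: vax_rate = (-48 - 8) / 8 = -7.

vax_rate = -7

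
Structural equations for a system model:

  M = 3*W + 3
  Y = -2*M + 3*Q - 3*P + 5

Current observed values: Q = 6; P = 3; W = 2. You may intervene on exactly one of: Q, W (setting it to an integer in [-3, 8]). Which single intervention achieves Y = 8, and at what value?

set W = 0

Intervening on Q: Y = 3*Q - 22. Reaching 8 requires Q = 10, outside [-3, 8].
Intervening on W: with other inputs at their observed values, Y = -6*W + 8. Solving for 8 gives W = 0, within [-3, 8].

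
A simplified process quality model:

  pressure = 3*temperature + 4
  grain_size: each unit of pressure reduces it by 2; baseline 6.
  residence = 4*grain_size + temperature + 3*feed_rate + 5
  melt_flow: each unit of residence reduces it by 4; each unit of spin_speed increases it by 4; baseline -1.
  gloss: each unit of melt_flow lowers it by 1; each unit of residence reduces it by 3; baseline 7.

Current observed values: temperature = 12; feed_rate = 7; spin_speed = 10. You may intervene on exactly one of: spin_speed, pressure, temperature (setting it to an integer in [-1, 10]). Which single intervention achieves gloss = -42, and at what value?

set pressure = 9

Intervening on spin_speed: gloss = -4*spin_speed - 250. Reaching -42 requires spin_speed = -52, outside [-1, 10].
Intervening on pressure: with other inputs at their observed values, gloss = -8*pressure + 30. Solving for -42 gives pressure = 9, within [-1, 10].
Intervening on temperature: gloss = -23*temperature - 14. Reaching -42 requires temperature = 28/23, not an integer.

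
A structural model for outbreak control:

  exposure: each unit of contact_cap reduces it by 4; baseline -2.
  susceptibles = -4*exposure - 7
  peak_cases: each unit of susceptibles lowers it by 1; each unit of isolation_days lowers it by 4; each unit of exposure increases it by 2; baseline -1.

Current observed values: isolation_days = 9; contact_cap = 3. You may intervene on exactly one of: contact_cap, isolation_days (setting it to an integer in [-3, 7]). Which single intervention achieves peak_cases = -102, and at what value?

Intervening on contact_cap: peak_cases = -24*contact_cap - 42. Reaching -102 requires contact_cap = 5/2, not an integer.
Intervening on isolation_days: with other inputs at their observed values, peak_cases = -4*isolation_days - 78. Solving for -102 gives isolation_days = 6, within [-3, 7].

set isolation_days = 6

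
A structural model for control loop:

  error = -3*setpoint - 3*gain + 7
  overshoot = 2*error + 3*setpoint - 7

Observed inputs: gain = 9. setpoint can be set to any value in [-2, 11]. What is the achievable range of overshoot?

-80 to -41

Substituting into the error equation gives error = -3*setpoint - 20.
This gives overshoot = -3*setpoint - 47.
Linear in setpoint, so extremes are at the endpoints: setpoint = -2 gives overshoot = -41; setpoint = 11 gives overshoot = -80.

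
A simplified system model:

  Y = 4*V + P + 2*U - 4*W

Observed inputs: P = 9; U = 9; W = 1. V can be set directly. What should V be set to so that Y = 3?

V = -5

Substituting into the Y equation gives Y = 4*V + 23.
Solve 4*V + 23 = 3: V = (3 - 23) / 4 = -5.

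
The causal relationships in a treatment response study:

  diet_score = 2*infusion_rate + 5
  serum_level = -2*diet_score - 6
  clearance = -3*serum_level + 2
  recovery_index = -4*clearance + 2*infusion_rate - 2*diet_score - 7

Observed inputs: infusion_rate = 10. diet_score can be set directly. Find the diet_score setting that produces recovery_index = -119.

diet_score = 2

Intervening on diet_score fixes its value directly, overriding its dependence on infusion_rate.
Substituting into the clearance equation gives clearance = 6*diet_score + 20.
Substituting into the recovery_index equation gives recovery_index = -26*diet_score - 67.
Solve -26*diet_score - 67 = -119: diet_score = (-119 + 67) / -26 = 2.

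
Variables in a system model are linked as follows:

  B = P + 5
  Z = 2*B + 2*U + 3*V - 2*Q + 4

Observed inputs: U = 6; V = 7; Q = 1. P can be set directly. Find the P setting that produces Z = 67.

P = 11

Substituting into the Z equation gives Z = 2*P + 45.
Solve 2*P + 45 = 67: P = (67 - 45) / 2 = 11.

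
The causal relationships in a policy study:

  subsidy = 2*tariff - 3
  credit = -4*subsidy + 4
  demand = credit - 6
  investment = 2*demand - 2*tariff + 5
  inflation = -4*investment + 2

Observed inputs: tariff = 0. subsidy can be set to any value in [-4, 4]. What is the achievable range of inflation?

Intervening on subsidy fixes its value directly, overriding its dependence on tariff.
Substituting into the demand equation gives demand = -4*subsidy - 2.
Substituting into the investment equation gives investment = -8*subsidy + 1.
inflation becomes 32*subsidy - 2.
Linear in subsidy, so extremes are at the endpoints: subsidy = -4 gives inflation = -130; subsidy = 4 gives inflation = 126.

-130 to 126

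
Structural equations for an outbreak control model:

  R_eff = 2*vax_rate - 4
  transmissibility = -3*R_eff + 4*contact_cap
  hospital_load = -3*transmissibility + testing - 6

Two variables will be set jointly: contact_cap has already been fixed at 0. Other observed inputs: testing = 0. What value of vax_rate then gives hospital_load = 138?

With contact_cap held at 0:
Substituting into the transmissibility equation gives transmissibility = -6*vax_rate + 12.
Substituting into the hospital_load equation gives hospital_load = 18*vax_rate - 42.
Solve 18*vax_rate - 42 = 138: vax_rate = (138 + 42) / 18 = 10.

vax_rate = 10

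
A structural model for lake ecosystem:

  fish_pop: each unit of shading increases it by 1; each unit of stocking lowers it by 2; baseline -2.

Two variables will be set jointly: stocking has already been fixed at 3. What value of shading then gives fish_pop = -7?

With stocking held at 3:
Substituting into the fish_pop equation gives fish_pop = shading - 8.
Solve shading - 8 = -7: shading = (-7 + 8) / 1 = 1.

shading = 1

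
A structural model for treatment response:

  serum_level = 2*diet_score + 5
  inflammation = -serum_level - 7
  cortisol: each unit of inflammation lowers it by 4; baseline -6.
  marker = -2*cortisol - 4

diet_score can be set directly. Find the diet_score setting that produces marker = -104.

diet_score = 1

Substituting into the inflammation equation gives inflammation = -2*diet_score - 12.
cortisol becomes 8*diet_score + 42.
Substituting into the marker equation gives marker = -16*diet_score - 88.
Solve -16*diet_score - 88 = -104: diet_score = (-104 + 88) / -16 = 1.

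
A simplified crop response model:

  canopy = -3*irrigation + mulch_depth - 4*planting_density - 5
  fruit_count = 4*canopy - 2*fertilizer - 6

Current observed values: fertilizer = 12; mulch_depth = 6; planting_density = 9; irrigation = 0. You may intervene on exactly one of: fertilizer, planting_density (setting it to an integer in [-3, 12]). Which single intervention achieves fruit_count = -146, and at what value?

Intervening on fertilizer: with other inputs at their observed values, fruit_count = -2*fertilizer - 146. Solving for -146 gives fertilizer = 0, within [-3, 12].
Intervening on planting_density: fruit_count = -16*planting_density - 26. Reaching -146 requires planting_density = 15/2, not an integer.

set fertilizer = 0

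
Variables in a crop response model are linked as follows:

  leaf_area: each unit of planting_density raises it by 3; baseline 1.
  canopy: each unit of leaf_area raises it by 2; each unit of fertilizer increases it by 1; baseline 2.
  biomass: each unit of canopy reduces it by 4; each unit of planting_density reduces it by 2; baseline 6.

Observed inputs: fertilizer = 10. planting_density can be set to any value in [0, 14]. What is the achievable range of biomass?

Substituting into the canopy equation gives canopy = 6*planting_density + 14.
Substituting into the biomass equation gives biomass = -26*planting_density - 50.
Linear in planting_density, so extremes are at the endpoints: planting_density = 0 gives biomass = -50; planting_density = 14 gives biomass = -414.

-414 to -50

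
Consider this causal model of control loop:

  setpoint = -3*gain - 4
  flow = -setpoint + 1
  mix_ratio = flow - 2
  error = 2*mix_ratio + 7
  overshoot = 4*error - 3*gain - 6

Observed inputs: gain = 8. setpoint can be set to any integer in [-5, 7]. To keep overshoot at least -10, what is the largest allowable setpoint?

setpoint = 0

Intervening on setpoint fixes its value directly, overriding its dependence on gain.
Substituting into the mix_ratio equation gives mix_ratio = -setpoint - 1.
Substituting into the error equation gives error = -2*setpoint + 5.
overshoot becomes -8*setpoint - 10.
Require -8*setpoint - 10 ≥ -10, so setpoint ≤ 0.
The largest integer in [-5, 7] satisfying this is 0.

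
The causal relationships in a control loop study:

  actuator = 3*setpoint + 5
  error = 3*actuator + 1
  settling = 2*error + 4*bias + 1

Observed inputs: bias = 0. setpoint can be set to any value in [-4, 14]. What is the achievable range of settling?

-39 to 285

Substituting into the error equation gives error = 9*setpoint + 16.
Substituting into the settling equation gives settling = 18*setpoint + 33.
Linear in setpoint, so extremes are at the endpoints: setpoint = -4 gives settling = -39; setpoint = 14 gives settling = 285.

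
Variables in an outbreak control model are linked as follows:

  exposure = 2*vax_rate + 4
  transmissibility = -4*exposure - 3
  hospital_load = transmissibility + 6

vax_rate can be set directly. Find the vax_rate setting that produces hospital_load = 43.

vax_rate = -7

Substituting into the transmissibility equation gives transmissibility = -8*vax_rate - 19.
So hospital_load = -8*vax_rate - 13.
Solve -8*vax_rate - 13 = 43: vax_rate = (43 + 13) / -8 = -7.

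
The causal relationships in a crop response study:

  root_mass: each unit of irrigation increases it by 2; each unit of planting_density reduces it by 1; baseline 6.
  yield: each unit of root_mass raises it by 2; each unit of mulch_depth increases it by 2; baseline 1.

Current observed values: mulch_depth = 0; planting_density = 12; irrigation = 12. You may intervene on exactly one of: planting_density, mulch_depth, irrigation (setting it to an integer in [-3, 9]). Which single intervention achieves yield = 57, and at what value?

Intervening on planting_density: with other inputs at their observed values, yield = -2*planting_density + 61. Solving for 57 gives planting_density = 2, within [-3, 9].
Intervening on mulch_depth: yield = 2*mulch_depth + 37. Reaching 57 requires mulch_depth = 10, outside [-3, 9].
Intervening on irrigation: yield = 4*irrigation - 11. Reaching 57 requires irrigation = 17, outside [-3, 9].

set planting_density = 2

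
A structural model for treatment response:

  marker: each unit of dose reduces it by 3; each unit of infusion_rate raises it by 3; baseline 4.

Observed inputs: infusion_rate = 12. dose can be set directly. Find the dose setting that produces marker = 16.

dose = 8

Substituting into the marker equation gives marker = -3*dose + 40.
Solve -3*dose + 40 = 16: dose = (16 - 40) / -3 = 8.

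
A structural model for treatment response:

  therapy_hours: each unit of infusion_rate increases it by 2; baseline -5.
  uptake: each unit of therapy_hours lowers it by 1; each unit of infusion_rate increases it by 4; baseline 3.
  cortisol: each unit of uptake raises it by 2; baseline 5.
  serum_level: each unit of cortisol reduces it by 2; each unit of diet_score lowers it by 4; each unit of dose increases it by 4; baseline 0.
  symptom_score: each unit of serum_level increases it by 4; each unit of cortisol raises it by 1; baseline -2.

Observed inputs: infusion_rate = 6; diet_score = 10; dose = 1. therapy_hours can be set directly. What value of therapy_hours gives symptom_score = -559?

therapy_hours = 0

Intervening on therapy_hours fixes its value directly, overriding its dependence on infusion_rate.
Substituting into the uptake equation gives uptake = -therapy_hours + 27.
cortisol becomes -2*therapy_hours + 59.
Substituting into the serum_level equation gives serum_level = 4*therapy_hours - 154.
Substituting into the symptom_score equation gives symptom_score = 14*therapy_hours - 559.
Solve 14*therapy_hours - 559 = -559: therapy_hours = (-559 + 559) / 14 = 0.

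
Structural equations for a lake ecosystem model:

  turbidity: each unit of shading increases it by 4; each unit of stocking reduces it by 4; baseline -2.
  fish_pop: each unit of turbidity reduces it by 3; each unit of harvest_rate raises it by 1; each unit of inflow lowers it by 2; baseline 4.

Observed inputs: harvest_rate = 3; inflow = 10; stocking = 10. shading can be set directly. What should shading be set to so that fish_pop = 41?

shading = 6

Substituting into the turbidity equation gives turbidity = 4*shading - 42.
So fish_pop = -12*shading + 113.
Solve -12*shading + 113 = 41: shading = (41 - 113) / -12 = 6.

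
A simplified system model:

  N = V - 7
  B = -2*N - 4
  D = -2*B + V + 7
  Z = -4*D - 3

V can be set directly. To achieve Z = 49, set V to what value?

Substituting into the B equation gives B = -2*V + 10.
Substituting into the D equation gives D = 5*V - 13.
Z becomes -20*V + 49.
Solve -20*V + 49 = 49: V = (49 - 49) / -20 = 0.

V = 0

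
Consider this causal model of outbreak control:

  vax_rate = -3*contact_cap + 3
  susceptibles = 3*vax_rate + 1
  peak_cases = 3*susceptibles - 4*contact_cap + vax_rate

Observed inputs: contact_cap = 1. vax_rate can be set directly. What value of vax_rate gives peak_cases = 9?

vax_rate = 1

Intervening on vax_rate fixes its value directly, overriding its dependence on contact_cap.
Substituting into the peak_cases equation gives peak_cases = 10*vax_rate - 1.
Solve 10*vax_rate - 1 = 9: vax_rate = (9 + 1) / 10 = 1.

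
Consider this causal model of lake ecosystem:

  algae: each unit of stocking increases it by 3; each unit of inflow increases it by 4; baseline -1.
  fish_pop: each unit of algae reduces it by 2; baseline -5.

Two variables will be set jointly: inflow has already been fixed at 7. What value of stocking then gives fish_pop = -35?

stocking = -4

With inflow held at 7:
Substituting into the algae equation gives algae = 3*stocking + 27.
Substituting into the fish_pop equation gives fish_pop = -6*stocking - 59.
Solve -6*stocking - 59 = -35: stocking = (-35 + 59) / -6 = -4.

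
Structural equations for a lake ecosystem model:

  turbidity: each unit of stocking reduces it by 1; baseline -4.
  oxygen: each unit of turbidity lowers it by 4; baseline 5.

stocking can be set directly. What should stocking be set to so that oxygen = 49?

stocking = 7

Substituting into the oxygen equation gives oxygen = 4*stocking + 21.
Solve 4*stocking + 21 = 49: stocking = (49 - 21) / 4 = 7.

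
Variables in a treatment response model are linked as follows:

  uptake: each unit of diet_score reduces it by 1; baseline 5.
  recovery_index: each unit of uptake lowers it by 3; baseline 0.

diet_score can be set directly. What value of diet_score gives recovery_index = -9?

Substituting into the recovery_index equation gives recovery_index = 3*diet_score - 15.
Solve 3*diet_score - 15 = -9: diet_score = (-9 + 15) / 3 = 2.

diet_score = 2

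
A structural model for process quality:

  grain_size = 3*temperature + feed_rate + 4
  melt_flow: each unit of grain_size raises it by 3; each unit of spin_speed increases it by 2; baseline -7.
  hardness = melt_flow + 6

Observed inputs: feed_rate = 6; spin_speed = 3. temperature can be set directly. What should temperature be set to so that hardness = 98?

temperature = 7

Substituting into the grain_size equation gives grain_size = 3*temperature + 10.
Substituting into the melt_flow equation gives melt_flow = 9*temperature + 29.
So hardness = 9*temperature + 35.
Solve 9*temperature + 35 = 98: temperature = (98 - 35) / 9 = 7.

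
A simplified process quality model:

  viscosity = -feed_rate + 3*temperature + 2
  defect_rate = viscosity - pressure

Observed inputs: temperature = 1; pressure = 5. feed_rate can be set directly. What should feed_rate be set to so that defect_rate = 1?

feed_rate = -1

Substituting into the viscosity equation gives viscosity = -feed_rate + 5.
defect_rate becomes -feed_rate.
Solve -feed_rate = 1: feed_rate = 1 / -1 = -1.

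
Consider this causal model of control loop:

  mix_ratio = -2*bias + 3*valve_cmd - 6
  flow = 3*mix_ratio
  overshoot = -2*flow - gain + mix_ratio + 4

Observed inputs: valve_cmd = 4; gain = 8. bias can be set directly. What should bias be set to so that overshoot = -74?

Substituting into the mix_ratio equation gives mix_ratio = -2*bias + 6.
Substituting into the flow equation gives flow = -6*bias + 18.
Substituting into the overshoot equation gives overshoot = 10*bias - 34.
Solve 10*bias - 34 = -74: bias = (-74 + 34) / 10 = -4.

bias = -4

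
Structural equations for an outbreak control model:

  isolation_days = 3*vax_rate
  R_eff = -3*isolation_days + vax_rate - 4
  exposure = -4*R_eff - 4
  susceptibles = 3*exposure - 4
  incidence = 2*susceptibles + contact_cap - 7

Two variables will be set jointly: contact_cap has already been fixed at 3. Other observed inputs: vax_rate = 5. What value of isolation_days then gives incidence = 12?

With contact_cap held at 3:
Intervening on isolation_days fixes its value directly, overriding its dependence on vax_rate.
Substituting into the R_eff equation gives R_eff = -3*isolation_days + 1.
This gives exposure = 12*isolation_days - 8.
This gives susceptibles = 36*isolation_days - 28.
Substituting into the incidence equation gives incidence = 72*isolation_days - 60.
Solve 72*isolation_days - 60 = 12: isolation_days = (12 + 60) / 72 = 1.

isolation_days = 1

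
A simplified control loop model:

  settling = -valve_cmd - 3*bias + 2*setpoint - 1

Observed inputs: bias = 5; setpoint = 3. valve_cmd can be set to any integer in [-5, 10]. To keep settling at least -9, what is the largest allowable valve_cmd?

Substituting into the settling equation gives settling = -valve_cmd - 10.
Require -valve_cmd - 10 ≥ -9, so valve_cmd ≤ -1.
The largest integer in [-5, 10] satisfying this is -1.

valve_cmd = -1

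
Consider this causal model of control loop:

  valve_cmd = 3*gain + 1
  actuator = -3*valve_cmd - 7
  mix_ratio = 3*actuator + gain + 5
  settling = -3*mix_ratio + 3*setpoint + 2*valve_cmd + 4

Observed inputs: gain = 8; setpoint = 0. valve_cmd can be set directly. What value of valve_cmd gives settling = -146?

Intervening on valve_cmd fixes its value directly, overriding its dependence on gain.
Substituting into the mix_ratio equation gives mix_ratio = -9*valve_cmd - 8.
This gives settling = 29*valve_cmd + 28.
Solve 29*valve_cmd + 28 = -146: valve_cmd = (-146 - 28) / 29 = -6.

valve_cmd = -6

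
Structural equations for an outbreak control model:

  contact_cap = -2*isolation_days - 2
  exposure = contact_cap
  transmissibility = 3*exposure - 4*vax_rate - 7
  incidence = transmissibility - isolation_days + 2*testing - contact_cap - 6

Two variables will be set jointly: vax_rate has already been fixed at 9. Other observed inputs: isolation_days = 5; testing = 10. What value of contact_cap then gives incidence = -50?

With vax_rate held at 9:
Intervening on contact_cap fixes its value directly, overriding its dependence on isolation_days.
Substituting into the transmissibility equation gives transmissibility = 3*contact_cap - 43.
Substituting into the incidence equation gives incidence = 2*contact_cap - 34.
Solve 2*contact_cap - 34 = -50: contact_cap = (-50 + 34) / 2 = -8.

contact_cap = -8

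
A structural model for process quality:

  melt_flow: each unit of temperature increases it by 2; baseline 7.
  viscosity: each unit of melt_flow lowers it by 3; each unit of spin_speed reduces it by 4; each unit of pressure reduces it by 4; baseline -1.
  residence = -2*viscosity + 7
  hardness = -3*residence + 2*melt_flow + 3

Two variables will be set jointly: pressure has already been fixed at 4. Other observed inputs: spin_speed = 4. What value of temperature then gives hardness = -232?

With pressure held at 4:
Substituting into the viscosity equation gives viscosity = -6*temperature - 54.
Substituting into the residence equation gives residence = 12*temperature + 115.
hardness becomes -32*temperature - 328.
Solve -32*temperature - 328 = -232: temperature = (-232 + 328) / -32 = -3.

temperature = -3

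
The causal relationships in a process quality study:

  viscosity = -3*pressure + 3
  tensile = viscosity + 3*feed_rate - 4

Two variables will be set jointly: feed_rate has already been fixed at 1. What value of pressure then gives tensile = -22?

pressure = 8

With feed_rate held at 1:
Substituting into the tensile equation gives tensile = -3*pressure + 2.
Solve -3*pressure + 2 = -22: pressure = (-22 - 2) / -3 = 8.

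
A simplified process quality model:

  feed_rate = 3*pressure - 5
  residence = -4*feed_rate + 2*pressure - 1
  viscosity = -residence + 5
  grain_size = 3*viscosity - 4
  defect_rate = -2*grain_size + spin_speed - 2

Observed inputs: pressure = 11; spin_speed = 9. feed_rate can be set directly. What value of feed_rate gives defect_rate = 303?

Intervening on feed_rate fixes its value directly, overriding its dependence on pressure.
Substituting into the residence equation gives residence = -4*feed_rate + 21.
So viscosity = 4*feed_rate - 16.
So grain_size = 12*feed_rate - 52.
So defect_rate = -24*feed_rate + 111.
Solve -24*feed_rate + 111 = 303: feed_rate = (303 - 111) / -24 = -8.

feed_rate = -8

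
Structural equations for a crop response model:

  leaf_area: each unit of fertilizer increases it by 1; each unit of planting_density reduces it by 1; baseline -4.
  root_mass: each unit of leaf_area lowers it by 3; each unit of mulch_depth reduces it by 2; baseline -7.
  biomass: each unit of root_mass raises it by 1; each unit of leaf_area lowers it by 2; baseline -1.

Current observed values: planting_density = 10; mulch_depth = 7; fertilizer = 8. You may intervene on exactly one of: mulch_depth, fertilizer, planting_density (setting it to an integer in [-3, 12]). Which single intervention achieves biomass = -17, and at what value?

set planting_density = 5

Intervening on mulch_depth: biomass = -2*mulch_depth + 22. Reaching -17 requires mulch_depth = 39/2, not an integer.
Intervening on fertilizer: biomass = -5*fertilizer + 48. Reaching -17 requires fertilizer = 13, outside [-3, 12].
Intervening on planting_density: with other inputs at their observed values, biomass = 5*planting_density - 42. Solving for -17 gives planting_density = 5, within [-3, 12].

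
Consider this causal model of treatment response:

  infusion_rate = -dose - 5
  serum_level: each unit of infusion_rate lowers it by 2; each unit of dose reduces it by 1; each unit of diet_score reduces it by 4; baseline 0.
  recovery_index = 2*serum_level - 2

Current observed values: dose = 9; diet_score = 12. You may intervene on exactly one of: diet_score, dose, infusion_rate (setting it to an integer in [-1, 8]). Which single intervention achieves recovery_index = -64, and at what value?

Intervening on diet_score: recovery_index = -8*diet_score + 36. Reaching -64 requires diet_score = 25/2, not an integer.
Intervening on dose: with other inputs at their observed values, recovery_index = 2*dose - 78. Solving for -64 gives dose = 7, within [-1, 8].
Intervening on infusion_rate: recovery_index = -4*infusion_rate - 116. Reaching -64 requires infusion_rate = -13, outside [-1, 8].

set dose = 7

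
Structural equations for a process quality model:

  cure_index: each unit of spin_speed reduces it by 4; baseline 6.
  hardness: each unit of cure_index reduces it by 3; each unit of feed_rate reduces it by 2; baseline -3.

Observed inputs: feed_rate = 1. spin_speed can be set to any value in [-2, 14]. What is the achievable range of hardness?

Substituting into the hardness equation gives hardness = 12*spin_speed - 23.
Linear in spin_speed, so extremes are at the endpoints: spin_speed = -2 gives hardness = -47; spin_speed = 14 gives hardness = 145.

-47 to 145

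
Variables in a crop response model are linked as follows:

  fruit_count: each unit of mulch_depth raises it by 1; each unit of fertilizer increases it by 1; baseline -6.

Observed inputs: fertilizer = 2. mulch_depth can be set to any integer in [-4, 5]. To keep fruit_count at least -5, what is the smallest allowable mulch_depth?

mulch_depth = -1

Substituting into the fruit_count equation gives fruit_count = mulch_depth - 4.
Require mulch_depth - 4 ≥ -5, so mulch_depth ≥ -1.
The smallest integer in [-4, 5] satisfying this is -1.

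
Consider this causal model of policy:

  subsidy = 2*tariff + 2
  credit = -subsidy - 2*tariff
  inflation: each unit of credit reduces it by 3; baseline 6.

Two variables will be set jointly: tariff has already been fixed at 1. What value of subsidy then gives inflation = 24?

subsidy = 4

With tariff held at 1:
Intervening on subsidy fixes its value directly, overriding its dependence on tariff.
Substituting into the credit equation gives credit = -subsidy - 2.
Substituting into the inflation equation gives inflation = 3*subsidy + 12.
Solve 3*subsidy + 12 = 24: subsidy = (24 - 12) / 3 = 4.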